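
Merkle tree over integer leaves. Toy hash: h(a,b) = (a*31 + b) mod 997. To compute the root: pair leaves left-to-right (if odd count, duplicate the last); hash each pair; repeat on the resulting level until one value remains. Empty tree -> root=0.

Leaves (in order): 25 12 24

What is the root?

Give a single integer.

Answer: 240

Derivation:
L0: [25, 12, 24]
L1: h(25,12)=(25*31+12)%997=787 h(24,24)=(24*31+24)%997=768 -> [787, 768]
L2: h(787,768)=(787*31+768)%997=240 -> [240]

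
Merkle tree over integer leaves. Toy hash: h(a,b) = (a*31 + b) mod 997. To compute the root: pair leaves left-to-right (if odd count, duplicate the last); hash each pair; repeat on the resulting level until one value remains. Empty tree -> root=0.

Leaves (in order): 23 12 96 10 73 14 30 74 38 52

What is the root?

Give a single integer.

L0: [23, 12, 96, 10, 73, 14, 30, 74, 38, 52]
L1: h(23,12)=(23*31+12)%997=725 h(96,10)=(96*31+10)%997=992 h(73,14)=(73*31+14)%997=283 h(30,74)=(30*31+74)%997=7 h(38,52)=(38*31+52)%997=233 -> [725, 992, 283, 7, 233]
L2: h(725,992)=(725*31+992)%997=536 h(283,7)=(283*31+7)%997=804 h(233,233)=(233*31+233)%997=477 -> [536, 804, 477]
L3: h(536,804)=(536*31+804)%997=471 h(477,477)=(477*31+477)%997=309 -> [471, 309]
L4: h(471,309)=(471*31+309)%997=952 -> [952]

Answer: 952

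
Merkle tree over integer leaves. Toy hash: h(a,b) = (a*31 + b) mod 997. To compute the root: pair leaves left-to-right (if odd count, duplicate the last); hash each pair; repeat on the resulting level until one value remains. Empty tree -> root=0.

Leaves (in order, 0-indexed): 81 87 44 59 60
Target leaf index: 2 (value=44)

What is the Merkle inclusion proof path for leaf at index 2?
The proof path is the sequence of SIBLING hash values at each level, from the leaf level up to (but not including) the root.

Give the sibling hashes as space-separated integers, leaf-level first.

Answer: 59 604 623

Derivation:
L0 (leaves): [81, 87, 44, 59, 60], target index=2
L1: h(81,87)=(81*31+87)%997=604 [pair 0] h(44,59)=(44*31+59)%997=426 [pair 1] h(60,60)=(60*31+60)%997=923 [pair 2] -> [604, 426, 923]
  Sibling for proof at L0: 59
L2: h(604,426)=(604*31+426)%997=207 [pair 0] h(923,923)=(923*31+923)%997=623 [pair 1] -> [207, 623]
  Sibling for proof at L1: 604
L3: h(207,623)=(207*31+623)%997=61 [pair 0] -> [61]
  Sibling for proof at L2: 623
Root: 61
Proof path (sibling hashes from leaf to root): [59, 604, 623]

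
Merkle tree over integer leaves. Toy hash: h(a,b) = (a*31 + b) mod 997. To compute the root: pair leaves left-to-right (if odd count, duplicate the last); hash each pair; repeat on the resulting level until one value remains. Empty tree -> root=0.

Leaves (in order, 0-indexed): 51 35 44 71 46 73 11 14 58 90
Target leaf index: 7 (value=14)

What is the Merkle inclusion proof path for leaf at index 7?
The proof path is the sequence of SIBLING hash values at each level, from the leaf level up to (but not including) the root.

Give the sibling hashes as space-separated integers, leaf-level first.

Answer: 11 502 684 129

Derivation:
L0 (leaves): [51, 35, 44, 71, 46, 73, 11, 14, 58, 90], target index=7
L1: h(51,35)=(51*31+35)%997=619 [pair 0] h(44,71)=(44*31+71)%997=438 [pair 1] h(46,73)=(46*31+73)%997=502 [pair 2] h(11,14)=(11*31+14)%997=355 [pair 3] h(58,90)=(58*31+90)%997=891 [pair 4] -> [619, 438, 502, 355, 891]
  Sibling for proof at L0: 11
L2: h(619,438)=(619*31+438)%997=684 [pair 0] h(502,355)=(502*31+355)%997=962 [pair 1] h(891,891)=(891*31+891)%997=596 [pair 2] -> [684, 962, 596]
  Sibling for proof at L1: 502
L3: h(684,962)=(684*31+962)%997=232 [pair 0] h(596,596)=(596*31+596)%997=129 [pair 1] -> [232, 129]
  Sibling for proof at L2: 684
L4: h(232,129)=(232*31+129)%997=342 [pair 0] -> [342]
  Sibling for proof at L3: 129
Root: 342
Proof path (sibling hashes from leaf to root): [11, 502, 684, 129]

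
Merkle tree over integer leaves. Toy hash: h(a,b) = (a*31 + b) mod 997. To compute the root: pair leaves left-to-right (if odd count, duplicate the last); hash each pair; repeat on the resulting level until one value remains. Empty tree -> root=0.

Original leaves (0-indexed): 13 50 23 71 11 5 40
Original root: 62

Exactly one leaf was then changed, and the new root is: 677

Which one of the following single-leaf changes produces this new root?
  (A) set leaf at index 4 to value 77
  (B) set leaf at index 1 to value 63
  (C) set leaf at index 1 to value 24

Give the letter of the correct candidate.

Original leaves: [13, 50, 23, 71, 11, 5, 40]
Target new root: 677
Try each candidate change and compute the resulting root:
Candidate A: set leaf[4] = 77 -> leaves = [13, 50, 23, 71, 77, 5, 40]
  L0: [13, 50, 23, 71, 77, 5, 40]
  L1: h(13,50)=(13*31+50)%997=453 h(23,71)=(23*31+71)%997=784 h(77,5)=(77*31+5)%997=398 h(40,40)=(40*31+40)%997=283 -> [453, 784, 398, 283]
  L2: h(453,784)=(453*31+784)%997=869 h(398,283)=(398*31+283)%997=657 -> [869, 657]
  L3: h(869,657)=(869*31+657)%997=677 -> [677]
  root = 677 == target 677  ** MATCH **
Candidate B: set leaf[1] = 63 -> leaves = [13, 63, 23, 71, 11, 5, 40]
  L0: [13, 63, 23, 71, 11, 5, 40]
  L1: h(13,63)=(13*31+63)%997=466 h(23,71)=(23*31+71)%997=784 h(11,5)=(11*31+5)%997=346 h(40,40)=(40*31+40)%997=283 -> [466, 784, 346, 283]
  L2: h(466,784)=(466*31+784)%997=275 h(346,283)=(346*31+283)%997=42 -> [275, 42]
  L3: h(275,42)=(275*31+42)%997=591 -> [591]
  root = 591 != target 677
Candidate C: set leaf[1] = 24 -> leaves = [13, 24, 23, 71, 11, 5, 40]
  L0: [13, 24, 23, 71, 11, 5, 40]
  L1: h(13,24)=(13*31+24)%997=427 h(23,71)=(23*31+71)%997=784 h(11,5)=(11*31+5)%997=346 h(40,40)=(40*31+40)%997=283 -> [427, 784, 346, 283]
  L2: h(427,784)=(427*31+784)%997=63 h(346,283)=(346*31+283)%997=42 -> [63, 42]
  L3: h(63,42)=(63*31+42)%997=1 -> [1]
  root = 1 != target 677
Candidate A produces the target root.

Answer: A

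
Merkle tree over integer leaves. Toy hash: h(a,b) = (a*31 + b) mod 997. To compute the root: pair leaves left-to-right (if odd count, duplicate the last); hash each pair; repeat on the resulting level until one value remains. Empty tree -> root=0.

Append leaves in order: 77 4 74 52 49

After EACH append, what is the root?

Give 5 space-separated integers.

After append 77 (leaves=[77]):
  L0: [77]
  root=77
After append 4 (leaves=[77, 4]):
  L0: [77, 4]
  L1: h(77,4)=(77*31+4)%997=397 -> [397]
  root=397
After append 74 (leaves=[77, 4, 74]):
  L0: [77, 4, 74]
  L1: h(77,4)=(77*31+4)%997=397 h(74,74)=(74*31+74)%997=374 -> [397, 374]
  L2: h(397,374)=(397*31+374)%997=717 -> [717]
  root=717
After append 52 (leaves=[77, 4, 74, 52]):
  L0: [77, 4, 74, 52]
  L1: h(77,4)=(77*31+4)%997=397 h(74,52)=(74*31+52)%997=352 -> [397, 352]
  L2: h(397,352)=(397*31+352)%997=695 -> [695]
  root=695
After append 49 (leaves=[77, 4, 74, 52, 49]):
  L0: [77, 4, 74, 52, 49]
  L1: h(77,4)=(77*31+4)%997=397 h(74,52)=(74*31+52)%997=352 h(49,49)=(49*31+49)%997=571 -> [397, 352, 571]
  L2: h(397,352)=(397*31+352)%997=695 h(571,571)=(571*31+571)%997=326 -> [695, 326]
  L3: h(695,326)=(695*31+326)%997=934 -> [934]
  root=934

Answer: 77 397 717 695 934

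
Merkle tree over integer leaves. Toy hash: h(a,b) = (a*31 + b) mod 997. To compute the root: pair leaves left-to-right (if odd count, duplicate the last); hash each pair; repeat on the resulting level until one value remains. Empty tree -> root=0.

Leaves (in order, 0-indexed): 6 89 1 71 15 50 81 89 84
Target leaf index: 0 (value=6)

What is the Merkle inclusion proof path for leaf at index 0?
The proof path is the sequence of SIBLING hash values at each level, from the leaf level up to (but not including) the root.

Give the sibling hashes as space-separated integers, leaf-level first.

L0 (leaves): [6, 89, 1, 71, 15, 50, 81, 89, 84], target index=0
L1: h(6,89)=(6*31+89)%997=275 [pair 0] h(1,71)=(1*31+71)%997=102 [pair 1] h(15,50)=(15*31+50)%997=515 [pair 2] h(81,89)=(81*31+89)%997=606 [pair 3] h(84,84)=(84*31+84)%997=694 [pair 4] -> [275, 102, 515, 606, 694]
  Sibling for proof at L0: 89
L2: h(275,102)=(275*31+102)%997=651 [pair 0] h(515,606)=(515*31+606)%997=619 [pair 1] h(694,694)=(694*31+694)%997=274 [pair 2] -> [651, 619, 274]
  Sibling for proof at L1: 102
L3: h(651,619)=(651*31+619)%997=860 [pair 0] h(274,274)=(274*31+274)%997=792 [pair 1] -> [860, 792]
  Sibling for proof at L2: 619
L4: h(860,792)=(860*31+792)%997=533 [pair 0] -> [533]
  Sibling for proof at L3: 792
Root: 533
Proof path (sibling hashes from leaf to root): [89, 102, 619, 792]

Answer: 89 102 619 792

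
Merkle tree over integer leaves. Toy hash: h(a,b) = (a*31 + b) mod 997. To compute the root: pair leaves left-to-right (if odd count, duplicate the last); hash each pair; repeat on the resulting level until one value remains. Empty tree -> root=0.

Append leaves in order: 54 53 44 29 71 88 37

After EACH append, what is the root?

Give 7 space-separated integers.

Answer: 54 730 110 95 874 421 313

Derivation:
After append 54 (leaves=[54]):
  L0: [54]
  root=54
After append 53 (leaves=[54, 53]):
  L0: [54, 53]
  L1: h(54,53)=(54*31+53)%997=730 -> [730]
  root=730
After append 44 (leaves=[54, 53, 44]):
  L0: [54, 53, 44]
  L1: h(54,53)=(54*31+53)%997=730 h(44,44)=(44*31+44)%997=411 -> [730, 411]
  L2: h(730,411)=(730*31+411)%997=110 -> [110]
  root=110
After append 29 (leaves=[54, 53, 44, 29]):
  L0: [54, 53, 44, 29]
  L1: h(54,53)=(54*31+53)%997=730 h(44,29)=(44*31+29)%997=396 -> [730, 396]
  L2: h(730,396)=(730*31+396)%997=95 -> [95]
  root=95
After append 71 (leaves=[54, 53, 44, 29, 71]):
  L0: [54, 53, 44, 29, 71]
  L1: h(54,53)=(54*31+53)%997=730 h(44,29)=(44*31+29)%997=396 h(71,71)=(71*31+71)%997=278 -> [730, 396, 278]
  L2: h(730,396)=(730*31+396)%997=95 h(278,278)=(278*31+278)%997=920 -> [95, 920]
  L3: h(95,920)=(95*31+920)%997=874 -> [874]
  root=874
After append 88 (leaves=[54, 53, 44, 29, 71, 88]):
  L0: [54, 53, 44, 29, 71, 88]
  L1: h(54,53)=(54*31+53)%997=730 h(44,29)=(44*31+29)%997=396 h(71,88)=(71*31+88)%997=295 -> [730, 396, 295]
  L2: h(730,396)=(730*31+396)%997=95 h(295,295)=(295*31+295)%997=467 -> [95, 467]
  L3: h(95,467)=(95*31+467)%997=421 -> [421]
  root=421
After append 37 (leaves=[54, 53, 44, 29, 71, 88, 37]):
  L0: [54, 53, 44, 29, 71, 88, 37]
  L1: h(54,53)=(54*31+53)%997=730 h(44,29)=(44*31+29)%997=396 h(71,88)=(71*31+88)%997=295 h(37,37)=(37*31+37)%997=187 -> [730, 396, 295, 187]
  L2: h(730,396)=(730*31+396)%997=95 h(295,187)=(295*31+187)%997=359 -> [95, 359]
  L3: h(95,359)=(95*31+359)%997=313 -> [313]
  root=313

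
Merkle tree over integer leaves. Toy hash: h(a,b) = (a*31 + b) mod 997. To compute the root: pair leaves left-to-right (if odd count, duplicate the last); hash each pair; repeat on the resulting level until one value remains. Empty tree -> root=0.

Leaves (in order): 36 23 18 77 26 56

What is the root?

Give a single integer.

Answer: 283

Derivation:
L0: [36, 23, 18, 77, 26, 56]
L1: h(36,23)=(36*31+23)%997=142 h(18,77)=(18*31+77)%997=635 h(26,56)=(26*31+56)%997=862 -> [142, 635, 862]
L2: h(142,635)=(142*31+635)%997=52 h(862,862)=(862*31+862)%997=665 -> [52, 665]
L3: h(52,665)=(52*31+665)%997=283 -> [283]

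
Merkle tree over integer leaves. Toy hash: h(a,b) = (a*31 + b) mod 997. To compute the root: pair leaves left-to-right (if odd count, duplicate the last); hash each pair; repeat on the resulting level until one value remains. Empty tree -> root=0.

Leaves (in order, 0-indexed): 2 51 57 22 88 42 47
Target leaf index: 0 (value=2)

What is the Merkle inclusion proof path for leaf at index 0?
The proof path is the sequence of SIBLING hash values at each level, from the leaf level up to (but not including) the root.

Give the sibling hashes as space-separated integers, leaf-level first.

Answer: 51 792 635

Derivation:
L0 (leaves): [2, 51, 57, 22, 88, 42, 47], target index=0
L1: h(2,51)=(2*31+51)%997=113 [pair 0] h(57,22)=(57*31+22)%997=792 [pair 1] h(88,42)=(88*31+42)%997=776 [pair 2] h(47,47)=(47*31+47)%997=507 [pair 3] -> [113, 792, 776, 507]
  Sibling for proof at L0: 51
L2: h(113,792)=(113*31+792)%997=307 [pair 0] h(776,507)=(776*31+507)%997=635 [pair 1] -> [307, 635]
  Sibling for proof at L1: 792
L3: h(307,635)=(307*31+635)%997=182 [pair 0] -> [182]
  Sibling for proof at L2: 635
Root: 182
Proof path (sibling hashes from leaf to root): [51, 792, 635]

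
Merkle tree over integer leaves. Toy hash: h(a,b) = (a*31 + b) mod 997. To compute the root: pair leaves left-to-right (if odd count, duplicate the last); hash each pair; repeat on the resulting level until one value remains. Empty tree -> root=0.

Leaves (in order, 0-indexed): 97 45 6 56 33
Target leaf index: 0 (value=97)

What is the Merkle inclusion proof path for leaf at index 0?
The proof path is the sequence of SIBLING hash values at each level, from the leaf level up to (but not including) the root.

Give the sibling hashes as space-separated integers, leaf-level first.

Answer: 45 242 891

Derivation:
L0 (leaves): [97, 45, 6, 56, 33], target index=0
L1: h(97,45)=(97*31+45)%997=61 [pair 0] h(6,56)=(6*31+56)%997=242 [pair 1] h(33,33)=(33*31+33)%997=59 [pair 2] -> [61, 242, 59]
  Sibling for proof at L0: 45
L2: h(61,242)=(61*31+242)%997=139 [pair 0] h(59,59)=(59*31+59)%997=891 [pair 1] -> [139, 891]
  Sibling for proof at L1: 242
L3: h(139,891)=(139*31+891)%997=215 [pair 0] -> [215]
  Sibling for proof at L2: 891
Root: 215
Proof path (sibling hashes from leaf to root): [45, 242, 891]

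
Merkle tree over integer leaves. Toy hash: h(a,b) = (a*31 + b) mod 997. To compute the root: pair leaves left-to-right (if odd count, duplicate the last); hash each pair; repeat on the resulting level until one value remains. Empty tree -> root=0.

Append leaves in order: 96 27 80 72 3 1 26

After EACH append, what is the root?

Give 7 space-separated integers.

After append 96 (leaves=[96]):
  L0: [96]
  root=96
After append 27 (leaves=[96, 27]):
  L0: [96, 27]
  L1: h(96,27)=(96*31+27)%997=12 -> [12]
  root=12
After append 80 (leaves=[96, 27, 80]):
  L0: [96, 27, 80]
  L1: h(96,27)=(96*31+27)%997=12 h(80,80)=(80*31+80)%997=566 -> [12, 566]
  L2: h(12,566)=(12*31+566)%997=938 -> [938]
  root=938
After append 72 (leaves=[96, 27, 80, 72]):
  L0: [96, 27, 80, 72]
  L1: h(96,27)=(96*31+27)%997=12 h(80,72)=(80*31+72)%997=558 -> [12, 558]
  L2: h(12,558)=(12*31+558)%997=930 -> [930]
  root=930
After append 3 (leaves=[96, 27, 80, 72, 3]):
  L0: [96, 27, 80, 72, 3]
  L1: h(96,27)=(96*31+27)%997=12 h(80,72)=(80*31+72)%997=558 h(3,3)=(3*31+3)%997=96 -> [12, 558, 96]
  L2: h(12,558)=(12*31+558)%997=930 h(96,96)=(96*31+96)%997=81 -> [930, 81]
  L3: h(930,81)=(930*31+81)%997=995 -> [995]
  root=995
After append 1 (leaves=[96, 27, 80, 72, 3, 1]):
  L0: [96, 27, 80, 72, 3, 1]
  L1: h(96,27)=(96*31+27)%997=12 h(80,72)=(80*31+72)%997=558 h(3,1)=(3*31+1)%997=94 -> [12, 558, 94]
  L2: h(12,558)=(12*31+558)%997=930 h(94,94)=(94*31+94)%997=17 -> [930, 17]
  L3: h(930,17)=(930*31+17)%997=931 -> [931]
  root=931
After append 26 (leaves=[96, 27, 80, 72, 3, 1, 26]):
  L0: [96, 27, 80, 72, 3, 1, 26]
  L1: h(96,27)=(96*31+27)%997=12 h(80,72)=(80*31+72)%997=558 h(3,1)=(3*31+1)%997=94 h(26,26)=(26*31+26)%997=832 -> [12, 558, 94, 832]
  L2: h(12,558)=(12*31+558)%997=930 h(94,832)=(94*31+832)%997=755 -> [930, 755]
  L3: h(930,755)=(930*31+755)%997=672 -> [672]
  root=672

Answer: 96 12 938 930 995 931 672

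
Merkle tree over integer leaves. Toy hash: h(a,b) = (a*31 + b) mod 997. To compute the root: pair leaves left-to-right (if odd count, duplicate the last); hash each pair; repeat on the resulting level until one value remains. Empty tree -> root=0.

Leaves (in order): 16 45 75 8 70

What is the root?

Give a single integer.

L0: [16, 45, 75, 8, 70]
L1: h(16,45)=(16*31+45)%997=541 h(75,8)=(75*31+8)%997=339 h(70,70)=(70*31+70)%997=246 -> [541, 339, 246]
L2: h(541,339)=(541*31+339)%997=161 h(246,246)=(246*31+246)%997=893 -> [161, 893]
L3: h(161,893)=(161*31+893)%997=899 -> [899]

Answer: 899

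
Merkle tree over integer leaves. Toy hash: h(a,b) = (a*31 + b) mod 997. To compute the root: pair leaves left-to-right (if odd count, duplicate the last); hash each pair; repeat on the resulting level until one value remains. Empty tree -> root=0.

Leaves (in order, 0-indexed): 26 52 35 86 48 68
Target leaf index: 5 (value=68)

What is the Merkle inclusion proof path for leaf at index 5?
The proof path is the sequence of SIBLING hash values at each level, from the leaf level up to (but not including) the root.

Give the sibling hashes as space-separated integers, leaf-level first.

Answer: 48 559 850

Derivation:
L0 (leaves): [26, 52, 35, 86, 48, 68], target index=5
L1: h(26,52)=(26*31+52)%997=858 [pair 0] h(35,86)=(35*31+86)%997=174 [pair 1] h(48,68)=(48*31+68)%997=559 [pair 2] -> [858, 174, 559]
  Sibling for proof at L0: 48
L2: h(858,174)=(858*31+174)%997=850 [pair 0] h(559,559)=(559*31+559)%997=939 [pair 1] -> [850, 939]
  Sibling for proof at L1: 559
L3: h(850,939)=(850*31+939)%997=370 [pair 0] -> [370]
  Sibling for proof at L2: 850
Root: 370
Proof path (sibling hashes from leaf to root): [48, 559, 850]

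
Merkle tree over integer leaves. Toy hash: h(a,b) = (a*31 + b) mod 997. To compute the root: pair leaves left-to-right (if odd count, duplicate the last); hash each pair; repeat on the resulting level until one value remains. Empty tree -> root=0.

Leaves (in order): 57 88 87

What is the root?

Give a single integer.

L0: [57, 88, 87]
L1: h(57,88)=(57*31+88)%997=858 h(87,87)=(87*31+87)%997=790 -> [858, 790]
L2: h(858,790)=(858*31+790)%997=469 -> [469]

Answer: 469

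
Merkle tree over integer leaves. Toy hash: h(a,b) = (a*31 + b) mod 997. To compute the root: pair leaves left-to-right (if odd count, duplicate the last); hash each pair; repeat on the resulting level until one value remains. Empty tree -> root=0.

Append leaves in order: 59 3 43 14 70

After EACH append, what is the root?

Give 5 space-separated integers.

Answer: 59 835 342 313 626

Derivation:
After append 59 (leaves=[59]):
  L0: [59]
  root=59
After append 3 (leaves=[59, 3]):
  L0: [59, 3]
  L1: h(59,3)=(59*31+3)%997=835 -> [835]
  root=835
After append 43 (leaves=[59, 3, 43]):
  L0: [59, 3, 43]
  L1: h(59,3)=(59*31+3)%997=835 h(43,43)=(43*31+43)%997=379 -> [835, 379]
  L2: h(835,379)=(835*31+379)%997=342 -> [342]
  root=342
After append 14 (leaves=[59, 3, 43, 14]):
  L0: [59, 3, 43, 14]
  L1: h(59,3)=(59*31+3)%997=835 h(43,14)=(43*31+14)%997=350 -> [835, 350]
  L2: h(835,350)=(835*31+350)%997=313 -> [313]
  root=313
After append 70 (leaves=[59, 3, 43, 14, 70]):
  L0: [59, 3, 43, 14, 70]
  L1: h(59,3)=(59*31+3)%997=835 h(43,14)=(43*31+14)%997=350 h(70,70)=(70*31+70)%997=246 -> [835, 350, 246]
  L2: h(835,350)=(835*31+350)%997=313 h(246,246)=(246*31+246)%997=893 -> [313, 893]
  L3: h(313,893)=(313*31+893)%997=626 -> [626]
  root=626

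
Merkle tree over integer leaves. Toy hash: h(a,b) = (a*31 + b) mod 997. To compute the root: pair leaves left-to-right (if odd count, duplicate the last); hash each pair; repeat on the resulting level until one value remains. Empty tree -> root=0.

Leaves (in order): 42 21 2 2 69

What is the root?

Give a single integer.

Answer: 87

Derivation:
L0: [42, 21, 2, 2, 69]
L1: h(42,21)=(42*31+21)%997=326 h(2,2)=(2*31+2)%997=64 h(69,69)=(69*31+69)%997=214 -> [326, 64, 214]
L2: h(326,64)=(326*31+64)%997=200 h(214,214)=(214*31+214)%997=866 -> [200, 866]
L3: h(200,866)=(200*31+866)%997=87 -> [87]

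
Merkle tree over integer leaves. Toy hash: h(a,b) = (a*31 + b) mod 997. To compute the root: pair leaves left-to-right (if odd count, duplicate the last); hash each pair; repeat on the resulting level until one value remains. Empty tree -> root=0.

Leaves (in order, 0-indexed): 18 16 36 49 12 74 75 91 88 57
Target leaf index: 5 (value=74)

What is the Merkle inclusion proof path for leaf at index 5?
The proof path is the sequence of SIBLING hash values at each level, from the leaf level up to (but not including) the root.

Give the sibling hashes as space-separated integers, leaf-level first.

Answer: 12 422 16 420

Derivation:
L0 (leaves): [18, 16, 36, 49, 12, 74, 75, 91, 88, 57], target index=5
L1: h(18,16)=(18*31+16)%997=574 [pair 0] h(36,49)=(36*31+49)%997=168 [pair 1] h(12,74)=(12*31+74)%997=446 [pair 2] h(75,91)=(75*31+91)%997=422 [pair 3] h(88,57)=(88*31+57)%997=791 [pair 4] -> [574, 168, 446, 422, 791]
  Sibling for proof at L0: 12
L2: h(574,168)=(574*31+168)%997=16 [pair 0] h(446,422)=(446*31+422)%997=290 [pair 1] h(791,791)=(791*31+791)%997=387 [pair 2] -> [16, 290, 387]
  Sibling for proof at L1: 422
L3: h(16,290)=(16*31+290)%997=786 [pair 0] h(387,387)=(387*31+387)%997=420 [pair 1] -> [786, 420]
  Sibling for proof at L2: 16
L4: h(786,420)=(786*31+420)%997=858 [pair 0] -> [858]
  Sibling for proof at L3: 420
Root: 858
Proof path (sibling hashes from leaf to root): [12, 422, 16, 420]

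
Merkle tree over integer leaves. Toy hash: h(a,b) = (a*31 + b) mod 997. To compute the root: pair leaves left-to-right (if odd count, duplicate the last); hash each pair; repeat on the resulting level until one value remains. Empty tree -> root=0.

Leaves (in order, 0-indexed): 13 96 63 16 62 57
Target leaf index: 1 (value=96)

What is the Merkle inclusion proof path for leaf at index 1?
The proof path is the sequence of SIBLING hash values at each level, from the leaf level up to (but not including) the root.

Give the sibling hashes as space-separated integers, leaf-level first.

L0 (leaves): [13, 96, 63, 16, 62, 57], target index=1
L1: h(13,96)=(13*31+96)%997=499 [pair 0] h(63,16)=(63*31+16)%997=972 [pair 1] h(62,57)=(62*31+57)%997=982 [pair 2] -> [499, 972, 982]
  Sibling for proof at L0: 13
L2: h(499,972)=(499*31+972)%997=489 [pair 0] h(982,982)=(982*31+982)%997=517 [pair 1] -> [489, 517]
  Sibling for proof at L1: 972
L3: h(489,517)=(489*31+517)%997=721 [pair 0] -> [721]
  Sibling for proof at L2: 517
Root: 721
Proof path (sibling hashes from leaf to root): [13, 972, 517]

Answer: 13 972 517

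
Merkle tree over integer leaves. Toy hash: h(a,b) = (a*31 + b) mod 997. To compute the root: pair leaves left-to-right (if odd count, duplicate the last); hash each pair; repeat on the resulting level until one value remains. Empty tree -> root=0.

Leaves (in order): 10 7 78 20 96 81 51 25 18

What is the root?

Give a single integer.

L0: [10, 7, 78, 20, 96, 81, 51, 25, 18]
L1: h(10,7)=(10*31+7)%997=317 h(78,20)=(78*31+20)%997=444 h(96,81)=(96*31+81)%997=66 h(51,25)=(51*31+25)%997=609 h(18,18)=(18*31+18)%997=576 -> [317, 444, 66, 609, 576]
L2: h(317,444)=(317*31+444)%997=301 h(66,609)=(66*31+609)%997=661 h(576,576)=(576*31+576)%997=486 -> [301, 661, 486]
L3: h(301,661)=(301*31+661)%997=22 h(486,486)=(486*31+486)%997=597 -> [22, 597]
L4: h(22,597)=(22*31+597)%997=282 -> [282]

Answer: 282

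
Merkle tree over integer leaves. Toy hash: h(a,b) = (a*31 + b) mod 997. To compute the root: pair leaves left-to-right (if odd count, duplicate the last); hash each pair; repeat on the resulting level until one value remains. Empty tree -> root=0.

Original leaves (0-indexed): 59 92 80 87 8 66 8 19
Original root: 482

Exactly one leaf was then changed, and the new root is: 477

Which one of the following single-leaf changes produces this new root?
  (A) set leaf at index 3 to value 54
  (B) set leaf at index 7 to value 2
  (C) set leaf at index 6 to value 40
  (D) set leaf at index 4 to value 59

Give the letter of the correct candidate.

Answer: C

Derivation:
Original leaves: [59, 92, 80, 87, 8, 66, 8, 19]
Target new root: 477
Try each candidate change and compute the resulting root:
Candidate A: set leaf[3] = 54 -> leaves = [59, 92, 80, 54, 8, 66, 8, 19]
  L0: [59, 92, 80, 54, 8, 66, 8, 19]
  L1: h(59,92)=(59*31+92)%997=924 h(80,54)=(80*31+54)%997=540 h(8,66)=(8*31+66)%997=314 h(8,19)=(8*31+19)%997=267 -> [924, 540, 314, 267]
  L2: h(924,540)=(924*31+540)%997=271 h(314,267)=(314*31+267)%997=31 -> [271, 31]
  L3: h(271,31)=(271*31+31)%997=456 -> [456]
  root = 456 != target 477
Candidate B: set leaf[7] = 2 -> leaves = [59, 92, 80, 87, 8, 66, 8, 2]
  L0: [59, 92, 80, 87, 8, 66, 8, 2]
  L1: h(59,92)=(59*31+92)%997=924 h(80,87)=(80*31+87)%997=573 h(8,66)=(8*31+66)%997=314 h(8,2)=(8*31+2)%997=250 -> [924, 573, 314, 250]
  L2: h(924,573)=(924*31+573)%997=304 h(314,250)=(314*31+250)%997=14 -> [304, 14]
  L3: h(304,14)=(304*31+14)%997=465 -> [465]
  root = 465 != target 477
Candidate C: set leaf[6] = 40 -> leaves = [59, 92, 80, 87, 8, 66, 40, 19]
  L0: [59, 92, 80, 87, 8, 66, 40, 19]
  L1: h(59,92)=(59*31+92)%997=924 h(80,87)=(80*31+87)%997=573 h(8,66)=(8*31+66)%997=314 h(40,19)=(40*31+19)%997=262 -> [924, 573, 314, 262]
  L2: h(924,573)=(924*31+573)%997=304 h(314,262)=(314*31+262)%997=26 -> [304, 26]
  L3: h(304,26)=(304*31+26)%997=477 -> [477]
  root = 477 == target 477  ** MATCH **
Candidate D: set leaf[4] = 59 -> leaves = [59, 92, 80, 87, 59, 66, 8, 19]
  L0: [59, 92, 80, 87, 59, 66, 8, 19]
  L1: h(59,92)=(59*31+92)%997=924 h(80,87)=(80*31+87)%997=573 h(59,66)=(59*31+66)%997=898 h(8,19)=(8*31+19)%997=267 -> [924, 573, 898, 267]
  L2: h(924,573)=(924*31+573)%997=304 h(898,267)=(898*31+267)%997=189 -> [304, 189]
  L3: h(304,189)=(304*31+189)%997=640 -> [640]
  root = 640 != target 477
Candidate C produces the target root.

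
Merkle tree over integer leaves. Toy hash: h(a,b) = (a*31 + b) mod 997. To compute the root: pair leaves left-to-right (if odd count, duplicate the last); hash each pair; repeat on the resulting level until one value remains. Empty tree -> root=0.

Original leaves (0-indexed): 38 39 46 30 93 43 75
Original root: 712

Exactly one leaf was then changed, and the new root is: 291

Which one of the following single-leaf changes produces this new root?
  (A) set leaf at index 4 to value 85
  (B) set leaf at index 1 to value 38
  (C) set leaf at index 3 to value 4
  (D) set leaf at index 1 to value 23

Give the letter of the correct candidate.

Answer: D

Derivation:
Original leaves: [38, 39, 46, 30, 93, 43, 75]
Target new root: 291
Try each candidate change and compute the resulting root:
Candidate A: set leaf[4] = 85 -> leaves = [38, 39, 46, 30, 85, 43, 75]
  L0: [38, 39, 46, 30, 85, 43, 75]
  L1: h(38,39)=(38*31+39)%997=220 h(46,30)=(46*31+30)%997=459 h(85,43)=(85*31+43)%997=684 h(75,75)=(75*31+75)%997=406 -> [220, 459, 684, 406]
  L2: h(220,459)=(220*31+459)%997=300 h(684,406)=(684*31+406)%997=673 -> [300, 673]
  L3: h(300,673)=(300*31+673)%997=3 -> [3]
  root = 3 != target 291
Candidate B: set leaf[1] = 38 -> leaves = [38, 38, 46, 30, 93, 43, 75]
  L0: [38, 38, 46, 30, 93, 43, 75]
  L1: h(38,38)=(38*31+38)%997=219 h(46,30)=(46*31+30)%997=459 h(93,43)=(93*31+43)%997=932 h(75,75)=(75*31+75)%997=406 -> [219, 459, 932, 406]
  L2: h(219,459)=(219*31+459)%997=269 h(932,406)=(932*31+406)%997=385 -> [269, 385]
  L3: h(269,385)=(269*31+385)%997=748 -> [748]
  root = 748 != target 291
Candidate C: set leaf[3] = 4 -> leaves = [38, 39, 46, 4, 93, 43, 75]
  L0: [38, 39, 46, 4, 93, 43, 75]
  L1: h(38,39)=(38*31+39)%997=220 h(46,4)=(46*31+4)%997=433 h(93,43)=(93*31+43)%997=932 h(75,75)=(75*31+75)%997=406 -> [220, 433, 932, 406]
  L2: h(220,433)=(220*31+433)%997=274 h(932,406)=(932*31+406)%997=385 -> [274, 385]
  L3: h(274,385)=(274*31+385)%997=903 -> [903]
  root = 903 != target 291
Candidate D: set leaf[1] = 23 -> leaves = [38, 23, 46, 30, 93, 43, 75]
  L0: [38, 23, 46, 30, 93, 43, 75]
  L1: h(38,23)=(38*31+23)%997=204 h(46,30)=(46*31+30)%997=459 h(93,43)=(93*31+43)%997=932 h(75,75)=(75*31+75)%997=406 -> [204, 459, 932, 406]
  L2: h(204,459)=(204*31+459)%997=801 h(932,406)=(932*31+406)%997=385 -> [801, 385]
  L3: h(801,385)=(801*31+385)%997=291 -> [291]
  root = 291 == target 291  ** MATCH **
Candidate D produces the target root.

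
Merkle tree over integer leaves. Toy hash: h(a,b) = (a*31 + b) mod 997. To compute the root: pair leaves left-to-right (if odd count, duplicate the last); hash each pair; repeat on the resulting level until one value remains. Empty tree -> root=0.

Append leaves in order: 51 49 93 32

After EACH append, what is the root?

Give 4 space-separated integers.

After append 51 (leaves=[51]):
  L0: [51]
  root=51
After append 49 (leaves=[51, 49]):
  L0: [51, 49]
  L1: h(51,49)=(51*31+49)%997=633 -> [633]
  root=633
After append 93 (leaves=[51, 49, 93]):
  L0: [51, 49, 93]
  L1: h(51,49)=(51*31+49)%997=633 h(93,93)=(93*31+93)%997=982 -> [633, 982]
  L2: h(633,982)=(633*31+982)%997=665 -> [665]
  root=665
After append 32 (leaves=[51, 49, 93, 32]):
  L0: [51, 49, 93, 32]
  L1: h(51,49)=(51*31+49)%997=633 h(93,32)=(93*31+32)%997=921 -> [633, 921]
  L2: h(633,921)=(633*31+921)%997=604 -> [604]
  root=604

Answer: 51 633 665 604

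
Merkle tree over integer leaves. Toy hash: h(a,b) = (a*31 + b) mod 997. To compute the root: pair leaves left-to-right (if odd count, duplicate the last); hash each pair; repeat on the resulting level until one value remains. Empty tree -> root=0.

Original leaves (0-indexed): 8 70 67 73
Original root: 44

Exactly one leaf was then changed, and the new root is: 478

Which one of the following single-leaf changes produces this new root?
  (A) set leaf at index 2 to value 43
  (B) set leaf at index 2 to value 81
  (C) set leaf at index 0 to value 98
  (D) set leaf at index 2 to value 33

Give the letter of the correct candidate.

Answer: B

Derivation:
Original leaves: [8, 70, 67, 73]
Target new root: 478
Try each candidate change and compute the resulting root:
Candidate A: set leaf[2] = 43 -> leaves = [8, 70, 43, 73]
  L0: [8, 70, 43, 73]
  L1: h(8,70)=(8*31+70)%997=318 h(43,73)=(43*31+73)%997=409 -> [318, 409]
  L2: h(318,409)=(318*31+409)%997=297 -> [297]
  root = 297 != target 478
Candidate B: set leaf[2] = 81 -> leaves = [8, 70, 81, 73]
  L0: [8, 70, 81, 73]
  L1: h(8,70)=(8*31+70)%997=318 h(81,73)=(81*31+73)%997=590 -> [318, 590]
  L2: h(318,590)=(318*31+590)%997=478 -> [478]
  root = 478 == target 478  ** MATCH **
Candidate C: set leaf[0] = 98 -> leaves = [98, 70, 67, 73]
  L0: [98, 70, 67, 73]
  L1: h(98,70)=(98*31+70)%997=117 h(67,73)=(67*31+73)%997=156 -> [117, 156]
  L2: h(117,156)=(117*31+156)%997=792 -> [792]
  root = 792 != target 478
Candidate D: set leaf[2] = 33 -> leaves = [8, 70, 33, 73]
  L0: [8, 70, 33, 73]
  L1: h(8,70)=(8*31+70)%997=318 h(33,73)=(33*31+73)%997=99 -> [318, 99]
  L2: h(318,99)=(318*31+99)%997=984 -> [984]
  root = 984 != target 478
Candidate B produces the target root.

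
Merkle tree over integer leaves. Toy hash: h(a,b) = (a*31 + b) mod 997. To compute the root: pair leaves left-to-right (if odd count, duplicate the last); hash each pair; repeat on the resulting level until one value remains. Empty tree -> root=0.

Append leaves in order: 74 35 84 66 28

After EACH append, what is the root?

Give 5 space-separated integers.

After append 74 (leaves=[74]):
  L0: [74]
  root=74
After append 35 (leaves=[74, 35]):
  L0: [74, 35]
  L1: h(74,35)=(74*31+35)%997=335 -> [335]
  root=335
After append 84 (leaves=[74, 35, 84]):
  L0: [74, 35, 84]
  L1: h(74,35)=(74*31+35)%997=335 h(84,84)=(84*31+84)%997=694 -> [335, 694]
  L2: h(335,694)=(335*31+694)%997=112 -> [112]
  root=112
After append 66 (leaves=[74, 35, 84, 66]):
  L0: [74, 35, 84, 66]
  L1: h(74,35)=(74*31+35)%997=335 h(84,66)=(84*31+66)%997=676 -> [335, 676]
  L2: h(335,676)=(335*31+676)%997=94 -> [94]
  root=94
After append 28 (leaves=[74, 35, 84, 66, 28]):
  L0: [74, 35, 84, 66, 28]
  L1: h(74,35)=(74*31+35)%997=335 h(84,66)=(84*31+66)%997=676 h(28,28)=(28*31+28)%997=896 -> [335, 676, 896]
  L2: h(335,676)=(335*31+676)%997=94 h(896,896)=(896*31+896)%997=756 -> [94, 756]
  L3: h(94,756)=(94*31+756)%997=679 -> [679]
  root=679

Answer: 74 335 112 94 679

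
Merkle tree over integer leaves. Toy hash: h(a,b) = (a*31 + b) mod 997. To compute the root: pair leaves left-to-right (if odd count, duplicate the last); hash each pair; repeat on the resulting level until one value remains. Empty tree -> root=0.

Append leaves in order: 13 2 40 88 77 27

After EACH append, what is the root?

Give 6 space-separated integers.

Answer: 13 405 874 922 751 148

Derivation:
After append 13 (leaves=[13]):
  L0: [13]
  root=13
After append 2 (leaves=[13, 2]):
  L0: [13, 2]
  L1: h(13,2)=(13*31+2)%997=405 -> [405]
  root=405
After append 40 (leaves=[13, 2, 40]):
  L0: [13, 2, 40]
  L1: h(13,2)=(13*31+2)%997=405 h(40,40)=(40*31+40)%997=283 -> [405, 283]
  L2: h(405,283)=(405*31+283)%997=874 -> [874]
  root=874
After append 88 (leaves=[13, 2, 40, 88]):
  L0: [13, 2, 40, 88]
  L1: h(13,2)=(13*31+2)%997=405 h(40,88)=(40*31+88)%997=331 -> [405, 331]
  L2: h(405,331)=(405*31+331)%997=922 -> [922]
  root=922
After append 77 (leaves=[13, 2, 40, 88, 77]):
  L0: [13, 2, 40, 88, 77]
  L1: h(13,2)=(13*31+2)%997=405 h(40,88)=(40*31+88)%997=331 h(77,77)=(77*31+77)%997=470 -> [405, 331, 470]
  L2: h(405,331)=(405*31+331)%997=922 h(470,470)=(470*31+470)%997=85 -> [922, 85]
  L3: h(922,85)=(922*31+85)%997=751 -> [751]
  root=751
After append 27 (leaves=[13, 2, 40, 88, 77, 27]):
  L0: [13, 2, 40, 88, 77, 27]
  L1: h(13,2)=(13*31+2)%997=405 h(40,88)=(40*31+88)%997=331 h(77,27)=(77*31+27)%997=420 -> [405, 331, 420]
  L2: h(405,331)=(405*31+331)%997=922 h(420,420)=(420*31+420)%997=479 -> [922, 479]
  L3: h(922,479)=(922*31+479)%997=148 -> [148]
  root=148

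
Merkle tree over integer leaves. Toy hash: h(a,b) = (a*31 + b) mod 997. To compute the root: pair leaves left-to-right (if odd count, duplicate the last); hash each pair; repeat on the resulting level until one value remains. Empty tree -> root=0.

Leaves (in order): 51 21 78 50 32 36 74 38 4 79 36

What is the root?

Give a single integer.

L0: [51, 21, 78, 50, 32, 36, 74, 38, 4, 79, 36]
L1: h(51,21)=(51*31+21)%997=605 h(78,50)=(78*31+50)%997=474 h(32,36)=(32*31+36)%997=31 h(74,38)=(74*31+38)%997=338 h(4,79)=(4*31+79)%997=203 h(36,36)=(36*31+36)%997=155 -> [605, 474, 31, 338, 203, 155]
L2: h(605,474)=(605*31+474)%997=286 h(31,338)=(31*31+338)%997=302 h(203,155)=(203*31+155)%997=466 -> [286, 302, 466]
L3: h(286,302)=(286*31+302)%997=195 h(466,466)=(466*31+466)%997=954 -> [195, 954]
L4: h(195,954)=(195*31+954)%997=20 -> [20]

Answer: 20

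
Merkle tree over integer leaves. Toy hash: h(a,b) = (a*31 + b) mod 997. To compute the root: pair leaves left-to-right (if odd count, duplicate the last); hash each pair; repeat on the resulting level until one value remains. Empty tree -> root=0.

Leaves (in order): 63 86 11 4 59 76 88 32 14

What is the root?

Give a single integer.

Answer: 334

Derivation:
L0: [63, 86, 11, 4, 59, 76, 88, 32, 14]
L1: h(63,86)=(63*31+86)%997=45 h(11,4)=(11*31+4)%997=345 h(59,76)=(59*31+76)%997=908 h(88,32)=(88*31+32)%997=766 h(14,14)=(14*31+14)%997=448 -> [45, 345, 908, 766, 448]
L2: h(45,345)=(45*31+345)%997=743 h(908,766)=(908*31+766)%997=1 h(448,448)=(448*31+448)%997=378 -> [743, 1, 378]
L3: h(743,1)=(743*31+1)%997=103 h(378,378)=(378*31+378)%997=132 -> [103, 132]
L4: h(103,132)=(103*31+132)%997=334 -> [334]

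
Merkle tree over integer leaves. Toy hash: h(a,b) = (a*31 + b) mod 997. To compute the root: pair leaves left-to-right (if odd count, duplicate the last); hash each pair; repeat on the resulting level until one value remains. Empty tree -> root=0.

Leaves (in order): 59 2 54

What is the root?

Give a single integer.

Answer: 663

Derivation:
L0: [59, 2, 54]
L1: h(59,2)=(59*31+2)%997=834 h(54,54)=(54*31+54)%997=731 -> [834, 731]
L2: h(834,731)=(834*31+731)%997=663 -> [663]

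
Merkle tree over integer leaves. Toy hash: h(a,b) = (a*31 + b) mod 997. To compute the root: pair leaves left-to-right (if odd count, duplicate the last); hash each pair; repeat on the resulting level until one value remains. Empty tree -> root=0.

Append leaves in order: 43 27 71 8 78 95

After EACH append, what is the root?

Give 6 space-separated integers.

After append 43 (leaves=[43]):
  L0: [43]
  root=43
After append 27 (leaves=[43, 27]):
  L0: [43, 27]
  L1: h(43,27)=(43*31+27)%997=363 -> [363]
  root=363
After append 71 (leaves=[43, 27, 71]):
  L0: [43, 27, 71]
  L1: h(43,27)=(43*31+27)%997=363 h(71,71)=(71*31+71)%997=278 -> [363, 278]
  L2: h(363,278)=(363*31+278)%997=564 -> [564]
  root=564
After append 8 (leaves=[43, 27, 71, 8]):
  L0: [43, 27, 71, 8]
  L1: h(43,27)=(43*31+27)%997=363 h(71,8)=(71*31+8)%997=215 -> [363, 215]
  L2: h(363,215)=(363*31+215)%997=501 -> [501]
  root=501
After append 78 (leaves=[43, 27, 71, 8, 78]):
  L0: [43, 27, 71, 8, 78]
  L1: h(43,27)=(43*31+27)%997=363 h(71,8)=(71*31+8)%997=215 h(78,78)=(78*31+78)%997=502 -> [363, 215, 502]
  L2: h(363,215)=(363*31+215)%997=501 h(502,502)=(502*31+502)%997=112 -> [501, 112]
  L3: h(501,112)=(501*31+112)%997=688 -> [688]
  root=688
After append 95 (leaves=[43, 27, 71, 8, 78, 95]):
  L0: [43, 27, 71, 8, 78, 95]
  L1: h(43,27)=(43*31+27)%997=363 h(71,8)=(71*31+8)%997=215 h(78,95)=(78*31+95)%997=519 -> [363, 215, 519]
  L2: h(363,215)=(363*31+215)%997=501 h(519,519)=(519*31+519)%997=656 -> [501, 656]
  L3: h(501,656)=(501*31+656)%997=235 -> [235]
  root=235

Answer: 43 363 564 501 688 235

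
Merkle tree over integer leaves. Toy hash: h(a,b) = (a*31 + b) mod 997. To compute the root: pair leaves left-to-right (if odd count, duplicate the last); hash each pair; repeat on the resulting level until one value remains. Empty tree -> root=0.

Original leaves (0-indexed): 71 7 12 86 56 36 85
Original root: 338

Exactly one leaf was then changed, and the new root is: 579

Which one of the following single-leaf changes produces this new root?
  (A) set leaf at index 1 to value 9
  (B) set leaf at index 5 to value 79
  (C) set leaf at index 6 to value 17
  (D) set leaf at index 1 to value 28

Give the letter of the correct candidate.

Original leaves: [71, 7, 12, 86, 56, 36, 85]
Target new root: 579
Try each candidate change and compute the resulting root:
Candidate A: set leaf[1] = 9 -> leaves = [71, 9, 12, 86, 56, 36, 85]
  L0: [71, 9, 12, 86, 56, 36, 85]
  L1: h(71,9)=(71*31+9)%997=216 h(12,86)=(12*31+86)%997=458 h(56,36)=(56*31+36)%997=775 h(85,85)=(85*31+85)%997=726 -> [216, 458, 775, 726]
  L2: h(216,458)=(216*31+458)%997=175 h(775,726)=(775*31+726)%997=823 -> [175, 823]
  L3: h(175,823)=(175*31+823)%997=266 -> [266]
  root = 266 != target 579
Candidate B: set leaf[5] = 79 -> leaves = [71, 7, 12, 86, 56, 79, 85]
  L0: [71, 7, 12, 86, 56, 79, 85]
  L1: h(71,7)=(71*31+7)%997=214 h(12,86)=(12*31+86)%997=458 h(56,79)=(56*31+79)%997=818 h(85,85)=(85*31+85)%997=726 -> [214, 458, 818, 726]
  L2: h(214,458)=(214*31+458)%997=113 h(818,726)=(818*31+726)%997=162 -> [113, 162]
  L3: h(113,162)=(113*31+162)%997=674 -> [674]
  root = 674 != target 579
Candidate C: set leaf[6] = 17 -> leaves = [71, 7, 12, 86, 56, 36, 17]
  L0: [71, 7, 12, 86, 56, 36, 17]
  L1: h(71,7)=(71*31+7)%997=214 h(12,86)=(12*31+86)%997=458 h(56,36)=(56*31+36)%997=775 h(17,17)=(17*31+17)%997=544 -> [214, 458, 775, 544]
  L2: h(214,458)=(214*31+458)%997=113 h(775,544)=(775*31+544)%997=641 -> [113, 641]
  L3: h(113,641)=(113*31+641)%997=156 -> [156]
  root = 156 != target 579
Candidate D: set leaf[1] = 28 -> leaves = [71, 28, 12, 86, 56, 36, 85]
  L0: [71, 28, 12, 86, 56, 36, 85]
  L1: h(71,28)=(71*31+28)%997=235 h(12,86)=(12*31+86)%997=458 h(56,36)=(56*31+36)%997=775 h(85,85)=(85*31+85)%997=726 -> [235, 458, 775, 726]
  L2: h(235,458)=(235*31+458)%997=764 h(775,726)=(775*31+726)%997=823 -> [764, 823]
  L3: h(764,823)=(764*31+823)%997=579 -> [579]
  root = 579 == target 579  ** MATCH **
Candidate D produces the target root.

Answer: D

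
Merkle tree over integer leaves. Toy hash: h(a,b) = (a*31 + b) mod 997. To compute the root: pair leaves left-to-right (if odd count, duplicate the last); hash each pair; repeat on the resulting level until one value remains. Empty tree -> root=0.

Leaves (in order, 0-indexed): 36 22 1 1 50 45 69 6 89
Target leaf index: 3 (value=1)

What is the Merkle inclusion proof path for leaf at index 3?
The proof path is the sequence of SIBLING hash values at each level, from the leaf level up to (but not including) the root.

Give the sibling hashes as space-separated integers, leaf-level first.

Answer: 1 141 743 127

Derivation:
L0 (leaves): [36, 22, 1, 1, 50, 45, 69, 6, 89], target index=3
L1: h(36,22)=(36*31+22)%997=141 [pair 0] h(1,1)=(1*31+1)%997=32 [pair 1] h(50,45)=(50*31+45)%997=598 [pair 2] h(69,6)=(69*31+6)%997=151 [pair 3] h(89,89)=(89*31+89)%997=854 [pair 4] -> [141, 32, 598, 151, 854]
  Sibling for proof at L0: 1
L2: h(141,32)=(141*31+32)%997=415 [pair 0] h(598,151)=(598*31+151)%997=743 [pair 1] h(854,854)=(854*31+854)%997=409 [pair 2] -> [415, 743, 409]
  Sibling for proof at L1: 141
L3: h(415,743)=(415*31+743)%997=647 [pair 0] h(409,409)=(409*31+409)%997=127 [pair 1] -> [647, 127]
  Sibling for proof at L2: 743
L4: h(647,127)=(647*31+127)%997=244 [pair 0] -> [244]
  Sibling for proof at L3: 127
Root: 244
Proof path (sibling hashes from leaf to root): [1, 141, 743, 127]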